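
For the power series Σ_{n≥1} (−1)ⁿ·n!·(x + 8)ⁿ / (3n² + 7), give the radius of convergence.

Apply the ratio test: |a_{n+1}| / |a_n| = (n+1) · (3n² + 7)/(3(n+1)² + 7), which tends to ∞ as n → ∞.
The terms grow without bound for any (x + 8) ≠ 0, so R = 0 (convergence only at x = -8).

R = 0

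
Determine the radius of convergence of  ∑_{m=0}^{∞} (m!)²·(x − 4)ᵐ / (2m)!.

Apply the ratio test: |a_{m+1}| / |a_m| = (m+1)²/[(2m+1)·(2m+2)], which tends to 1/4 as m → ∞.
The series converges when 1/4 · |x − 4| < 1, giving R = 4.

R = 4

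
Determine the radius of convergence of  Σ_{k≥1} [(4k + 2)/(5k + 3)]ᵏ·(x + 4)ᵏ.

Applying the root test, |a_k|^(1/k) = (4k + 2)/(5k + 3) → 4/5.
The series converges when 4/5 · |x + 4| < 1, giving R = 5/4.

R = 5/4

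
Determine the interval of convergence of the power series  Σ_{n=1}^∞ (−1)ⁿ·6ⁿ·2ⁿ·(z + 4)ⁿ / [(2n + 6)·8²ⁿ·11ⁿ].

Apply the ratio test: |a_{n+1}| / |a_n| = [(2n + 6)/(2(n+1) + 6)] · 6·2/(64·11), which tends to 3/176 as n → ∞.
Hence the series converges for |z + 4| < 1/(3/176) = 176/3, so the radius of convergence is 176/3.
When z = 164/3, an alternating series whose terms decrease to 0 in absolute value, so it converges by the Leibniz criterion.
Check z = -188/3: comparison with the harmonic series Σ 1/n shows the series diverges.

(-188/3, 164/3]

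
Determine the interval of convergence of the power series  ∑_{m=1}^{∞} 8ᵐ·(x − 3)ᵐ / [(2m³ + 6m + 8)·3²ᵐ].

Apply the ratio test: |a_{m+1}| / |a_m| = [(2m³ + 6m + 8)/(2(m+1)³ + 6(m+1) + 8)] · 8/9, which tends to 8/9 as m → ∞.
The series converges when 8/9 · |x − 3| < 1, giving R = 9/8.
Check x = 33/8: the series is dominated by a constant times Σ 1/m³, which converges (p = 3 > 1).
Check x = 15/8: the series is dominated by a constant times Σ 1/m³, which converges (p = 3 > 1).

[15/8, 33/8]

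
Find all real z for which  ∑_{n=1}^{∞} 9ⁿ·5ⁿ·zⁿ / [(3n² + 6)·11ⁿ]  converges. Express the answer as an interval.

[-11/45, 11/45]

The ratio of consecutive coefficients is [(3n² + 6)/(3(n+1)² + 6)] · 9·5/11 → 45/11.
Convergence for |z| · 45/11 < 1, i.e. |z| < 11/45. So R = 11/45.
At z = 11/45: the terms are on the order of 1/n², so the series converges absolutely by comparison with the p-series (p = 2 > 1).
When z = -11/45, the terms are on the order of 1/n², so the series converges absolutely by comparison with the p-series (p = 2 > 1).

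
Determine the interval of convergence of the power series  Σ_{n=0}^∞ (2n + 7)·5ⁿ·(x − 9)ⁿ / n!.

(−∞, ∞)

Ratio test: |a_{n+1}/a_n| = (2(n+1) + 7)/(2n + 7) · 5 · 1/(n+1) → 0 as n → ∞.
The limit is 0, so the series converges for all x; R = ∞.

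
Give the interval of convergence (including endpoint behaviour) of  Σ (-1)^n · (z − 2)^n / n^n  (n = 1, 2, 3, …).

(−∞, ∞)

Root test: |a_n|^(1/n) = 1/n → 0.
Since the n-th root of |a_n| tends to 0, the series converges for all real z; R = ∞.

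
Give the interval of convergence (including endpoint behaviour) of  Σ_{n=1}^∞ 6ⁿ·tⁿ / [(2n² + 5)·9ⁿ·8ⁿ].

[-12, 12]

Ratio test: |a_{n+1}/a_n| = [(2n² + 5)/(2(n+1)² + 5)] · 6/(9·8) → 1/12 as n → ∞.
Thus R = 1/(1/12) = 12.
Check t = 12: absolute convergence follows by limit comparison with Σ 1/n².
When t = -12, absolute convergence follows by limit comparison with Σ 1/n².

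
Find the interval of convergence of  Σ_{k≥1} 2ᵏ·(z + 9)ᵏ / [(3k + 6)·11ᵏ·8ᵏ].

Ratio test: |a_{k+1}/a_k| = [(3k + 6)/(3(k+1) + 6)] · 2/(11·8) → 1/44 as k → ∞.
Thus R = 1/(1/44) = 44.
At z = 35: the terms are asymptotic to a nonzero constant times 1/k, so the series diverges by limit comparison with Σ 1/k.
When z = -53, an alternating series whose terms decrease to 0 in absolute value, so it converges by the Leibniz criterion.

[-53, 35)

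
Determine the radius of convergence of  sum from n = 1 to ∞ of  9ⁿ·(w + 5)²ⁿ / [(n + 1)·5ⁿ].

R = √5/3

By the ratio test, |a_{n+1}/a_n| = [(n + 1)/((n+1) + 1)] · 9/5 → 9/5.
Successive powers of (w + 5) differ by 2, so the series converges when |w + 5|² · 9/5 < 1, i.e. |w + 5| < √(5/9). So R = √5/3.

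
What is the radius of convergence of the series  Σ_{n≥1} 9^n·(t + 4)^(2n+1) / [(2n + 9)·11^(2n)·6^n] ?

Apply the ratio test: |a_{n+1}| / |a_n| = [(2n + 9)/(2(n+1) + 9)] · 9/(121·6), which tends to 3/242 as n → ∞.
Writing y = (t + 4)², the series in y has radius 242/3, so |t + 4| < √(242/3) and R = 11√6/3.

R = 11√6/3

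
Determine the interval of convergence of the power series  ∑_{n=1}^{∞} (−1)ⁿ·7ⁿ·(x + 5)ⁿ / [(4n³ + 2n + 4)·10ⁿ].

The ratio of consecutive coefficients is [(4n³ + 2n + 4)/(4(n+1)³ + 2(n+1) + 4)] · 7/10 → 7/10.
The series converges when 7/10 · |x + 5| < 1, giving R = 10/7.
At x = -25/7: the series is dominated by a constant times Σ 1/n³, which converges (p = 3 > 1).
When x = -45/7, the terms are on the order of 1/n³, so the series converges absolutely by comparison with the p-series (p = 3 > 1).

[-45/7, -25/7]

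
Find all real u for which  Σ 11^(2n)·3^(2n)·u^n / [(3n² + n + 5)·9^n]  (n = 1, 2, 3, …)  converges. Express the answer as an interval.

[-1/121, 1/121]

By the ratio test, |a_{n+1}/a_n| = [(3n² + n + 5)/(3(n+1)² + (n+1) + 5)] · 121·9/9 → 121.
Hence the series converges for |u| < 1/(121) = 1/121, so the radius of convergence is 1/121.
Check u = 1/121: absolute convergence follows by limit comparison with Σ 1/n².
At u = -1/121: the series is dominated by a constant times Σ 1/n², which converges (p = 2 > 1).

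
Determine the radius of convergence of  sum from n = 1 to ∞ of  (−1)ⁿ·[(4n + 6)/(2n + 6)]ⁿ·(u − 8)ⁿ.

R = 1/2

Applying the root test, |a_n|^(1/n) = (4n + 6)/(2n + 6) → 2.
Hence the series converges for |u − 8| < 1/(2) = 1/2, so the radius of convergence is 1/2.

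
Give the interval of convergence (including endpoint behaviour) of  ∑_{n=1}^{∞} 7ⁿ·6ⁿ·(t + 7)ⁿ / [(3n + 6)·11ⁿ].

[-305/42, -283/42)

The ratio of consecutive coefficients is [(3n + 6)/(3(n+1) + 6)] · 7·6/11 → 42/11.
The series converges when 42/11 · |t + 7| < 1, giving R = 11/42.
Endpoint t = -283/42: comparison with the harmonic series Σ 1/n shows the series diverges.
At t = -305/42: an alternating series whose terms decrease to 0 in absolute value, so it converges by the Leibniz criterion.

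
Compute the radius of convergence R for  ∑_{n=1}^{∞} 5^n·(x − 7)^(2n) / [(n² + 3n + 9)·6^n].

Apply the ratio test: |a_{n+1}| / |a_n| = [(n² + 3n + 9)/((n+1)² + 3(n+1) + 9)] · 5/6, which tends to 5/6 as n → ∞.
Successive powers of (x − 7) differ by 2, so the series converges when |x − 7|² · 5/6 < 1, i.e. |x − 7| < √(6/5). So R = √30/5.

R = √30/5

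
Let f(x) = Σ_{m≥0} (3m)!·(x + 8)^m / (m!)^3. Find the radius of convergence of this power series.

Ratio test: |a_{m+1}/a_m| = (3m+1)·(3m+2)·(3m+3)/(m+1)³ → 27 as m → ∞.
Convergence for |x + 8| · 27 < 1, i.e. |x + 8| < 1/27. So R = 1/27.

R = 1/27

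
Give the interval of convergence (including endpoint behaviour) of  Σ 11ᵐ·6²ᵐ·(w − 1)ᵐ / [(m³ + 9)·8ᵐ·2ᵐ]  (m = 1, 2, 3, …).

The ratio of consecutive coefficients is [(m³ + 9)/((m+1)³ + 9)] · 11·36/(8·2) → 99/4.
The series converges when 99/4 · |w − 1| < 1, giving R = 4/99.
Check w = 103/99: absolute convergence follows by limit comparison with Σ 1/m³.
At w = 95/99: absolute convergence follows by limit comparison with Σ 1/m³.

[95/99, 103/99]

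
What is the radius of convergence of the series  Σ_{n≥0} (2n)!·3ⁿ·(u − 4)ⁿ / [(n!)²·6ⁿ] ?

The ratio of consecutive coefficients is (2n+1)·(2n+2)/(n+1)² · 3/6 → 2.
The series converges when 2 · |u − 4| < 1, giving R = 1/2.

R = 1/2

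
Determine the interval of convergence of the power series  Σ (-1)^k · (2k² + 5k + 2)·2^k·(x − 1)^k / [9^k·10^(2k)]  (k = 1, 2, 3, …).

By the ratio test, |a_{k+1}/a_k| = [(2(k+1)² + 5(k+1) + 2)/(2k² + 5k + 2)] · 2/(9·100) → 1/450.
Thus R = 1/(1/450) = 450.
At x = 451: the terms have absolute value of order k², which does not tend to 0, so the series diverges by the divergence test.
At x = -449: the k-th term does not approach 0; divergence by the term test.

(-449, 451)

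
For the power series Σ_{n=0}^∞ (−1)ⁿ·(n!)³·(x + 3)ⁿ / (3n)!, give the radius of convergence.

By the ratio test, |a_{n+1}/a_n| = (n+1)³/[(3n+1)·(3n+2)·(3n+3)] → 1/27.
Thus R = 1/(1/27) = 27.

R = 27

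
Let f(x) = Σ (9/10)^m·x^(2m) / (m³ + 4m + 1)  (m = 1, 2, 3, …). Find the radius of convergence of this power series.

Apply the ratio test: |a_{m+1}| / |a_m| = [(m³ + 4m + 1)/((m+1)³ + 4(m+1) + 1)] · 9/10, which tends to 9/10 as m → ∞.
Since the exponent of x increases by 2 each term, convergence requires |x|² < 10/9, hence R = √10/3.

R = √10/3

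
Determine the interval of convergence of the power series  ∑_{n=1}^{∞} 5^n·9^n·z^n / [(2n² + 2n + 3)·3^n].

Apply the ratio test: |a_{n+1}| / |a_n| = [(2n² + 2n + 3)/(2(n+1)² + 2(n+1) + 3)] · 5·9/3, which tends to 15 as n → ∞.
Convergence for |z| · 15 < 1, i.e. |z| < 1/15. So R = 1/15.
At z = 1/15: the series is dominated by a constant times Σ 1/n², which converges (p = 2 > 1).
Endpoint z = -1/15: absolute convergence follows by limit comparison with Σ 1/n².

[-1/15, 1/15]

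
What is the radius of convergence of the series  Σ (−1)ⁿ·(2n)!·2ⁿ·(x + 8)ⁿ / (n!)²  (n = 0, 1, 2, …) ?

R = 1/8

By the ratio test, |a_{n+1}/a_n| = (2n+1)·(2n+2)/(n+1)² · 2 → 8.
Convergence for |x + 8| · 8 < 1, i.e. |x + 8| < 1/8. So R = 1/8.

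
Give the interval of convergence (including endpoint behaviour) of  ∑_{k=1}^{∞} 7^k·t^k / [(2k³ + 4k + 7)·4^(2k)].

The ratio of consecutive coefficients is [(2k³ + 4k + 7)/(2(k+1)³ + 4(k+1) + 7)] · 7/16 → 7/16.
Hence the series converges for |t| < 1/(7/16) = 16/7, so the radius of convergence is 16/7.
Endpoint t = 16/7: the terms are on the order of 1/k³, so the series converges absolutely by comparison with the p-series (p = 3 > 1).
At t = -16/7: the series is dominated by a constant times Σ 1/k³, which converges (p = 3 > 1).

[-16/7, 16/7]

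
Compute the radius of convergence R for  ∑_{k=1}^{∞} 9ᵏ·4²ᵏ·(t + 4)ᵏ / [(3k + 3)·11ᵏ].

Ratio test: |a_{k+1}/a_k| = [(3k + 3)/(3(k+1) + 3)] · 9·16/11 → 144/11 as k → ∞.
The series converges when 144/11 · |t + 4| < 1, giving R = 11/144.

R = 11/144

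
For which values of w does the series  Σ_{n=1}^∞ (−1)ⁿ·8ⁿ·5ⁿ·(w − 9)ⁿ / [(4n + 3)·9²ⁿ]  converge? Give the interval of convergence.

Ratio test: |a_{n+1}/a_n| = [(4n + 3)/(4(n+1) + 3)] · 8·5/81 → 40/81 as n → ∞.
Hence the series converges for |w − 9| < 1/(40/81) = 81/40, so the radius of convergence is 81/40.
Endpoint w = 441/40: the terms alternate in sign and decrease monotonically to 0 in absolute value (size ~ c/n), so the alternating series test gives convergence.
When w = 279/40, comparison with the harmonic series Σ 1/n shows the series diverges.

(279/40, 441/40]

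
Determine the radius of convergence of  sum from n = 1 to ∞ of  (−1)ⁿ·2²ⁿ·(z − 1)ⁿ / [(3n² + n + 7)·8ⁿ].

R = 2

The ratio of consecutive coefficients is [(3n² + n + 7)/(3(n+1)² + (n+1) + 7)] · 4/8 → 1/2.
Convergence for |z − 1| · 1/2 < 1, i.e. |z − 1| < 2. So R = 2.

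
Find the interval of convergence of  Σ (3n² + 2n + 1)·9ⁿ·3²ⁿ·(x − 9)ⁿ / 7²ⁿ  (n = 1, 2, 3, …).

(680/81, 778/81)

Ratio test: |a_{n+1}/a_n| = [(3(n+1)² + 2(n+1) + 1)/(3n² + 2n + 1)] · 9·9/49 → 81/49 as n → ∞.
Thus R = 1/(81/49) = 49/81.
Endpoint x = 778/81: the n-th term does not approach 0; divergence by the term test.
At x = 680/81: the n-th term does not approach 0; divergence by the term test.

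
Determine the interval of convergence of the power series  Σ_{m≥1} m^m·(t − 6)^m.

{6}

Applying the root test, |a_m|^(1/m) = m → ∞.
Since the m-th root of |a_m| is unbounded, the series converges only at t = 6; R = 0.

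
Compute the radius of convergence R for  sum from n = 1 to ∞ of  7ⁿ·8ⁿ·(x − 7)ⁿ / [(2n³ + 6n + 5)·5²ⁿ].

R = 25/56

By the ratio test, |a_{n+1}/a_n| = [(2n³ + 6n + 5)/(2(n+1)³ + 6(n+1) + 5)] · 7·8/25 → 56/25.
The series converges when 56/25 · |x − 7| < 1, giving R = 25/56.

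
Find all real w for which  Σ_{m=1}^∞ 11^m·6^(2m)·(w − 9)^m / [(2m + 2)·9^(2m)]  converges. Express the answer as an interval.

By the ratio test, |a_{m+1}/a_m| = [(2m + 2)/(2(m+1) + 2)] · 11·36/81 → 44/9.
The series converges when 44/9 · |w − 9| < 1, giving R = 9/44.
At w = 405/44: the terms are asymptotic to a nonzero constant times 1/m, so the series diverges by limit comparison with Σ 1/m.
Check w = 387/44: convergence follows from the alternating series test (terms decrease monotonically to 0).

[387/44, 405/44)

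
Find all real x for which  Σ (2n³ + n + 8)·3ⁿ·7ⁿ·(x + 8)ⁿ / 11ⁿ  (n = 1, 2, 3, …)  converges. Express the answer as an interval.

(-179/21, -157/21)

By the ratio test, |a_{n+1}/a_n| = [(2(n+1)³ + (n+1) + 8)/(2n³ + n + 8)] · 3·7/11 → 21/11.
Convergence for |x + 8| · 21/11 < 1, i.e. |x + 8| < 11/21. So R = 11/21.
Check x = -157/21: the terms do not tend to 0, so the series diverges.
Check x = -179/21: the terms have absolute value of order n³, which does not tend to 0, so the series diverges by the divergence test.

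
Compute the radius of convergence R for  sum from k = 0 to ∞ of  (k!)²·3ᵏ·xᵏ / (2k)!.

R = 4/3

The ratio of consecutive coefficients is (k+1)²/[(2k+1)·(2k+2)] · 3 → 3/4.
Hence the series converges for |x| < 1/(3/4) = 4/3, so the radius of convergence is 4/3.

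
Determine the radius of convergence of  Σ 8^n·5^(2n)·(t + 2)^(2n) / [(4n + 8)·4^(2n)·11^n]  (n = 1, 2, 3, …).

Ratio test: |a_{n+1}/a_n| = [(4n + 8)/(4(n+1) + 8)] · 8·25/(16·11) → 25/22 as n → ∞.
Writing y = (t + 2)², the series in y has radius 22/25, so |t + 2| < √(22/25) and R = √22/5.

R = √22/5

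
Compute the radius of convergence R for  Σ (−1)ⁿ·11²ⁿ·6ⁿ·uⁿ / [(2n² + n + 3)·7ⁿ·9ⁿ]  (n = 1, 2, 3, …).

Ratio test: |a_{n+1}/a_n| = [(2n² + n + 3)/(2(n+1)² + (n+1) + 3)] · 121·6/(7·9) → 242/21 as n → ∞.
Thus R = 1/(242/21) = 21/242.

R = 21/242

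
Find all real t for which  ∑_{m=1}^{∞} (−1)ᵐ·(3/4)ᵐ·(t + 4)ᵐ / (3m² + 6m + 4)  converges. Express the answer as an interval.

[-16/3, -8/3]

Ratio test: |a_{m+1}/a_m| = [(3m² + 6m + 4)/(3(m+1)² + 6(m+1) + 4)] · 3/4 → 3/4 as m → ∞.
Hence the series converges for |t + 4| < 1/(3/4) = 4/3, so the radius of convergence is 4/3.
At t = -8/3: the series is dominated by a constant times Σ 1/m², which converges (p = 2 > 1).
Check t = -16/3: absolute convergence follows by limit comparison with Σ 1/m².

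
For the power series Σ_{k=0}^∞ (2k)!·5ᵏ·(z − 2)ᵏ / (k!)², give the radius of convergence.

By the ratio test, |a_{k+1}/a_k| = (2k+1)·(2k+2)/(k+1)² · 5 → 20.
Thus R = 1/(20) = 1/20.

R = 1/20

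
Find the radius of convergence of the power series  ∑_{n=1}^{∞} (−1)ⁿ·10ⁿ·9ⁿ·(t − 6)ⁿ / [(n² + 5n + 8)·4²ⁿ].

The ratio of consecutive coefficients is [(n² + 5n + 8)/((n+1)² + 5(n+1) + 8)] · 10·9/16 → 45/8.
Convergence for |t − 6| · 45/8 < 1, i.e. |t − 6| < 8/45. So R = 8/45.

R = 8/45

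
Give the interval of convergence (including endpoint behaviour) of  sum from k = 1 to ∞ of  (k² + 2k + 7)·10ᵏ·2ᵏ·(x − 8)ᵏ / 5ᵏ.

(31/4, 33/4)

Apply the ratio test: |a_{k+1}| / |a_k| = [((k+1)² + 2(k+1) + 7)/(k² + 2k + 7)] · 10·2/5, which tends to 4 as k → ∞.
The series converges when 4 · |x − 8| < 1, giving R = 1/4.
Check x = 33/4: the k-th term does not approach 0; divergence by the term test.
Check x = 31/4: the terms have absolute value of order k², which does not tend to 0, so the series diverges by the divergence test.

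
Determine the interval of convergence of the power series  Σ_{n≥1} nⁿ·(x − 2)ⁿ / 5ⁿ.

{2}

Applying the root test, |a_n|^(1/n) = n/5 → ∞.
Since the n-th root of |a_n| is unbounded, the series converges only at x = 2; R = 0.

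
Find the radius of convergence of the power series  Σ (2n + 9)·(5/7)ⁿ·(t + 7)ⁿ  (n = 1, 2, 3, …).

The ratio of consecutive coefficients is [(2(n+1) + 9)/(2n + 9)] · 5/7 → 5/7.
Thus R = 1/(5/7) = 7/5.

R = 7/5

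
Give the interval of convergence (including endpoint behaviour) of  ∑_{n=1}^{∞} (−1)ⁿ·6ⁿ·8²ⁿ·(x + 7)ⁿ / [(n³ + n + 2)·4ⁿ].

By the ratio test, |a_{n+1}/a_n| = [(n³ + n + 2)/((n+1)³ + (n+1) + 2)] · 6·64/4 → 96.
Thus R = 1/(96) = 1/96.
Endpoint x = -671/96: the series is dominated by a constant times Σ 1/n³, which converges (p = 3 > 1).
At x = -673/96: the terms are on the order of 1/n³, so the series converges absolutely by comparison with the p-series (p = 3 > 1).

[-673/96, -671/96]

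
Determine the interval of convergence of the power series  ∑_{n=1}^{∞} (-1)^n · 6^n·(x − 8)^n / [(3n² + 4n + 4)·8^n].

[20/3, 28/3]

The ratio of consecutive coefficients is [(3n² + 4n + 4)/(3(n+1)² + 4(n+1) + 4)] · 6/8 → 3/4.
Convergence for |x − 8| · 3/4 < 1, i.e. |x − 8| < 4/3. So R = 4/3.
Endpoint x = 28/3: the terms are on the order of 1/n², so the series converges absolutely by comparison with the p-series (p = 2 > 1).
At x = 20/3: the series is dominated by a constant times Σ 1/n², which converges (p = 2 > 1).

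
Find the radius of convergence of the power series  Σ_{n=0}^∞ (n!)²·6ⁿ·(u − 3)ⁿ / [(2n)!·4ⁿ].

R = 8/3

Ratio test: |a_{n+1}/a_n| = (n+1)²/[(2n+1)·(2n+2)] · 6/4 → 3/8 as n → ∞.
Thus R = 1/(3/8) = 8/3.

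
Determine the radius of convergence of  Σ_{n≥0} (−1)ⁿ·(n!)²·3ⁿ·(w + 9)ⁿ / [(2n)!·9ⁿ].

Ratio test: |a_{n+1}/a_n| = (n+1)²/[(2n+1)·(2n+2)] · 3/9 → 1/12 as n → ∞.
The series converges when 1/12 · |w + 9| < 1, giving R = 12.

R = 12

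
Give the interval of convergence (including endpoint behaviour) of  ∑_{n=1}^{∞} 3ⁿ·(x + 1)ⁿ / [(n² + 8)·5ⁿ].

[-8/3, 2/3]

Apply the ratio test: |a_{n+1}| / |a_n| = [(n² + 8)/((n+1)² + 8)] · 3/5, which tends to 3/5 as n → ∞.
Convergence for |x + 1| · 3/5 < 1, i.e. |x + 1| < 5/3. So R = 5/3.
Check x = 2/3: absolute convergence follows by limit comparison with Σ 1/n².
Endpoint x = -8/3: absolute convergence follows by limit comparison with Σ 1/n².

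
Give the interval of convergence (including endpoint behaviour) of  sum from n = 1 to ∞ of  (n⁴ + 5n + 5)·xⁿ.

(-1, 1)

Apply the ratio test: |a_{n+1}| / |a_n| = ((n+1)⁴ + 5(n+1) + 5)/(n⁴ + 5n + 5), which tends to 1 as n → ∞.
Convergence for |x| < 1, so R = 1.
When x = 1, the terms have absolute value of order n⁴, which does not tend to 0, so the series diverges by the divergence test.
When x = -1, the n-th term does not approach 0; divergence by the term test.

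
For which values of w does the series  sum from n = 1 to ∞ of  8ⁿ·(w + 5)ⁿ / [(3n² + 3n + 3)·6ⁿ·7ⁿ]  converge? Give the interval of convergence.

[-41/4, 1/4]

Apply the ratio test: |a_{n+1}| / |a_n| = [(3n² + 3n + 3)/(3(n+1)² + 3(n+1) + 3)] · 8/(6·7), which tends to 4/21 as n → ∞.
Hence the series converges for |w + 5| < 1/(4/21) = 21/4, so the radius of convergence is 21/4.
Check w = 1/4: the series is dominated by a constant times Σ 1/n², which converges (p = 2 > 1).
Check w = -41/4: the series is dominated by a constant times Σ 1/n², which converges (p = 2 > 1).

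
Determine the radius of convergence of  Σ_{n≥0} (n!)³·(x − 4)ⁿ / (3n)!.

R = 27

Ratio test: |a_{n+1}/a_n| = (n+1)³/[(3n+1)·(3n+2)·(3n+3)] → 1/27 as n → ∞.
Thus R = 1/(1/27) = 27.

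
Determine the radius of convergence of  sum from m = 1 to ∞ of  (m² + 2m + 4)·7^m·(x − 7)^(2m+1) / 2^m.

R = √14/7

The ratio of consecutive coefficients is [((m+1)² + 2(m+1) + 4)/(m² + 2m + 4)] · 7/2 → 7/2.
Writing y = (x − 7)², the series in y has radius 2/7, so |x − 7| < √(2/7) and R = √14/7.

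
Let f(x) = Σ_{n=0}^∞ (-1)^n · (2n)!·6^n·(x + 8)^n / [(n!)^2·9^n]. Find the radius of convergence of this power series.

Ratio test: |a_{n+1}/a_n| = (2n+1)·(2n+2)/(n+1)² · 6/9 → 8/3 as n → ∞.
Thus R = 1/(8/3) = 3/8.

R = 3/8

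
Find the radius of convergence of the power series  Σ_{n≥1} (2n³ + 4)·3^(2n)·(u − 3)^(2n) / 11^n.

R = √11/3

Ratio test: |a_{n+1}/a_n| = [(2(n+1)³ + 4)/(2n³ + 4)] · 9/11 → 9/11 as n → ∞.
Writing y = (u − 3)², the series in y has radius 11/9, so |u − 3| < √(11/9) and R = √11/3.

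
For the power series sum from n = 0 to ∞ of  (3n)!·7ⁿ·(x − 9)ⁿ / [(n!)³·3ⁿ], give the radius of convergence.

Ratio test: |a_{n+1}/a_n| = (3n+1)·(3n+2)·(3n+3)/(n+1)³ · 7/3 → 63 as n → ∞.
Convergence for |x − 9| · 63 < 1, i.e. |x − 9| < 1/63. So R = 1/63.

R = 1/63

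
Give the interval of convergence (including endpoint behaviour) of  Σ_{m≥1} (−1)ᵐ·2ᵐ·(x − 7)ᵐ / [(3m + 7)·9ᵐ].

(5/2, 23/2]

The ratio of consecutive coefficients is [(3m + 7)/(3(m+1) + 7)] · 2/9 → 2/9.
Convergence for |x − 7| · 2/9 < 1, i.e. |x − 7| < 9/2. So R = 9/2.
At x = 23/2: the terms alternate in sign and decrease monotonically to 0 in absolute value (size ~ c/m), so the alternating series test gives convergence.
When x = 5/2, the terms are asymptotic to a nonzero constant times 1/m, so the series diverges by limit comparison with Σ 1/m.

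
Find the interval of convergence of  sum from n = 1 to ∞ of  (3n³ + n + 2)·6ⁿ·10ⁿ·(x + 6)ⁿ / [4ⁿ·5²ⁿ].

(-23/3, -13/3)

The ratio of consecutive coefficients is [(3(n+1)³ + (n+1) + 2)/(3n³ + n + 2)] · 6·10/(4·25) → 3/5.
The series converges when 3/5 · |x + 6| < 1, giving R = 5/3.
When x = -13/3, the terms do not tend to 0, so the series diverges.
When x = -23/3, the terms do not tend to 0, so the series diverges.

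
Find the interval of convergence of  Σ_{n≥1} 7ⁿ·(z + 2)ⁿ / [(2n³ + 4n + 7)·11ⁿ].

By the ratio test, |a_{n+1}/a_n| = [(2n³ + 4n + 7)/(2(n+1)³ + 4(n+1) + 7)] · 7/11 → 7/11.
The series converges when 7/11 · |z + 2| < 1, giving R = 11/7.
At z = -3/7: the series is dominated by a constant times Σ 1/n³, which converges (p = 3 > 1).
At z = -25/7: the terms are on the order of 1/n³, so the series converges absolutely by comparison with the p-series (p = 3 > 1).

[-25/7, -3/7]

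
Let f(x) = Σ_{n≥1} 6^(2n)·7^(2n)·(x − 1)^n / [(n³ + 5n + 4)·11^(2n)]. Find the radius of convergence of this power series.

Ratio test: |a_{n+1}/a_n| = [(n³ + 5n + 4)/((n+1)³ + 5(n+1) + 4)] · 36·49/121 → 1764/121 as n → ∞.
The series converges when 1764/121 · |x − 1| < 1, giving R = 121/1764.

R = 121/1764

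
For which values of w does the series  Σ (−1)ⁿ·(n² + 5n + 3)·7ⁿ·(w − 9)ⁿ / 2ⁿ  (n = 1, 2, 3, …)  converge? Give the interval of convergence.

Ratio test: |a_{n+1}/a_n| = [((n+1)² + 5(n+1) + 3)/(n² + 5n + 3)] · 7/2 → 7/2 as n → ∞.
Hence the series converges for |w − 9| < 1/(7/2) = 2/7, so the radius of convergence is 2/7.
When w = 65/7, the n-th term does not approach 0; divergence by the term test.
At w = 61/7: the terms do not tend to 0, so the series diverges.

(61/7, 65/7)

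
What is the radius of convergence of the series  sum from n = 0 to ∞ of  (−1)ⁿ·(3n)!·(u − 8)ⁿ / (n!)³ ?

R = 1/27

Apply the ratio test: |a_{n+1}| / |a_n| = (3n+1)·(3n+2)·(3n+3)/(n+1)³, which tends to 27 as n → ∞.
Convergence for |u − 8| · 27 < 1, i.e. |u − 8| < 1/27. So R = 1/27.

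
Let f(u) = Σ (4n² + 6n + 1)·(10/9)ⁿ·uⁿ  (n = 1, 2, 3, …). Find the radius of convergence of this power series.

Ratio test: |a_{n+1}/a_n| = [(4(n+1)² + 6(n+1) + 1)/(4n² + 6n + 1)] · 10/9 → 10/9 as n → ∞.
The series converges when 10/9 · |u| < 1, giving R = 9/10.

R = 9/10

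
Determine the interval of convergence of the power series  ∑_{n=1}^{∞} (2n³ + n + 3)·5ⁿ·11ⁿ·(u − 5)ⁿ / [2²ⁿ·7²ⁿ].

(79/55, 471/55)

Ratio test: |a_{n+1}/a_n| = [(2(n+1)³ + (n+1) + 3)/(2n³ + n + 3)] · 5·11/(4·49) → 55/196 as n → ∞.
Thus R = 1/(55/196) = 196/55.
At u = 471/55: the terms do not tend to 0, so the series diverges.
At u = 79/55: the n-th term does not approach 0; divergence by the term test.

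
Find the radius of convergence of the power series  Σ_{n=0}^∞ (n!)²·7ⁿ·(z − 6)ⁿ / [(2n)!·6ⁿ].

R = 24/7

The ratio of consecutive coefficients is (n+1)²/[(2n+1)·(2n+2)] · 7/6 → 7/24.
The series converges when 7/24 · |z − 6| < 1, giving R = 24/7.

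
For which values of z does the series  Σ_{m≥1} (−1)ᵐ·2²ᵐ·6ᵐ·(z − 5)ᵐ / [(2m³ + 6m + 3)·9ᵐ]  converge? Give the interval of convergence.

[37/8, 43/8]

Ratio test: |a_{m+1}/a_m| = [(2m³ + 6m + 3)/(2(m+1)³ + 6(m+1) + 3)] · 4·6/9 → 8/3 as m → ∞.
Convergence for |z − 5| · 8/3 < 1, i.e. |z − 5| < 3/8. So R = 3/8.
Endpoint z = 43/8: absolute convergence follows by limit comparison with Σ 1/m³.
Check z = 37/8: the series is dominated by a constant times Σ 1/m³, which converges (p = 3 > 1).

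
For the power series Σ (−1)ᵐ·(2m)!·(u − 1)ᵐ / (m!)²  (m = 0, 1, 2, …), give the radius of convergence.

R = 1/4

Ratio test: |a_{m+1}/a_m| = (2m+1)·(2m+2)/(m+1)² → 4 as m → ∞.
The series converges when 4 · |u − 1| < 1, giving R = 1/4.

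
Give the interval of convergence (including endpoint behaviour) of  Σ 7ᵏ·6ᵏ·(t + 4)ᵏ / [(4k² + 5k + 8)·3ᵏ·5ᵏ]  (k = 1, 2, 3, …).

The ratio of consecutive coefficients is [(4k² + 5k + 8)/(4(k+1)² + 5(k+1) + 8)] · 7·6/(3·5) → 14/5.
Thus R = 1/(14/5) = 5/14.
When t = -51/14, the series is dominated by a constant times Σ 1/k², which converges (p = 2 > 1).
Check t = -61/14: the series is dominated by a constant times Σ 1/k², which converges (p = 2 > 1).

[-61/14, -51/14]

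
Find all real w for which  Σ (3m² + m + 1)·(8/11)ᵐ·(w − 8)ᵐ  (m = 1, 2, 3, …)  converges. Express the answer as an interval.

Apply the ratio test: |a_{m+1}| / |a_m| = [(3(m+1)² + (m+1) + 1)/(3m² + m + 1)] · 8/11, which tends to 8/11 as m → ∞.
Convergence for |w − 8| · 8/11 < 1, i.e. |w − 8| < 11/8. So R = 11/8.
Check w = 75/8: the m-th term does not approach 0; divergence by the term test.
Check w = 53/8: the terms have absolute value of order m², which does not tend to 0, so the series diverges by the divergence test.

(53/8, 75/8)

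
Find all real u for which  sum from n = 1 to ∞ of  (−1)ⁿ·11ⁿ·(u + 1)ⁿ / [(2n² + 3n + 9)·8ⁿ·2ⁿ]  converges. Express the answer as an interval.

The ratio of consecutive coefficients is [(2n² + 3n + 9)/(2(n+1)² + 3(n+1) + 9)] · 11/(8·2) → 11/16.
The series converges when 11/16 · |u + 1| < 1, giving R = 16/11.
Check u = 5/11: the series is dominated by a constant times Σ 1/n², which converges (p = 2 > 1).
When u = -27/11, the series is dominated by a constant times Σ 1/n², which converges (p = 2 > 1).

[-27/11, 5/11]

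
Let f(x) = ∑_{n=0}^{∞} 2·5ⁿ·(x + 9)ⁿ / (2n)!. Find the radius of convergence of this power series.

R = ∞

Ratio test: |a_{n+1}/a_n| = 2/2 · 5 · 1/[(2n+1)·(2n+2)] → 0 as n → ∞.
The limit is 0, so the series converges for all x; R = ∞.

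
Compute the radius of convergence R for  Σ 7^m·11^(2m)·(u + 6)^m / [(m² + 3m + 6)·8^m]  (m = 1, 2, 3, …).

By the ratio test, |a_{m+1}/a_m| = [(m² + 3m + 6)/((m+1)² + 3(m+1) + 6)] · 7·121/8 → 847/8.
Convergence for |u + 6| · 847/8 < 1, i.e. |u + 6| < 8/847. So R = 8/847.

R = 8/847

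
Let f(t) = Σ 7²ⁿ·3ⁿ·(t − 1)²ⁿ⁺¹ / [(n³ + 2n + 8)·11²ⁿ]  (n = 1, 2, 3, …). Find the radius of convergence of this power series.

By the ratio test, |a_{n+1}/a_n| = [(n³ + 2n + 8)/((n+1)³ + 2(n+1) + 8)] · 49·3/121 → 147/121.
Writing y = (t − 1)², the series in y has radius 121/147, so |t − 1| < √(121/147) and R = 11√3/21.

R = 11√3/21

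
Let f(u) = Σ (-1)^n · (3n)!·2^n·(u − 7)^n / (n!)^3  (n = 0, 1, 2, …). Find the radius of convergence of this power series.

The ratio of consecutive coefficients is (3n+1)·(3n+2)·(3n+3)/(n+1)³ · 2 → 54.
The series converges when 54 · |u − 7| < 1, giving R = 1/54.

R = 1/54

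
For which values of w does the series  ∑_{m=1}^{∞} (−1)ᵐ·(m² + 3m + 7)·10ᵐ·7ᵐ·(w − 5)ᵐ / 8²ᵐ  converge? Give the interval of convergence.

By the ratio test, |a_{m+1}/a_m| = [((m+1)² + 3(m+1) + 7)/(m² + 3m + 7)] · 10·7/64 → 35/32.
Thus R = 1/(35/32) = 32/35.
At w = 207/35: the terms have absolute value of order m², which does not tend to 0, so the series diverges by the divergence test.
At w = 143/35: the m-th term does not approach 0; divergence by the term test.

(143/35, 207/35)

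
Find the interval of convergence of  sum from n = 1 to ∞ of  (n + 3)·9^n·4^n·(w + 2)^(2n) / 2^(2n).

Ratio test: |a_{n+1}/a_n| = [((n+1) + 3)/(n + 3)] · 9·4/4 → 9 as n → ∞.
Writing y = (w + 2)², the series in y has radius 1/9, so |w + 2| < √(1/9) = 1/3 and R = 1/3.
Endpoint w = -5/3: the terms have absolute value of order n, which does not tend to 0, so the series diverges by the divergence test.
Check w = -7/3: the terms have absolute value of order n, which does not tend to 0, so the series diverges by the divergence test.

(-7/3, -5/3)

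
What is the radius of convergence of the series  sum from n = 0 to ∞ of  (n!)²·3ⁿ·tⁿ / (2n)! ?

The ratio of consecutive coefficients is (n+1)²/[(2n+1)·(2n+2)] · 3 → 3/4.
The series converges when 3/4 · |t| < 1, giving R = 4/3.

R = 4/3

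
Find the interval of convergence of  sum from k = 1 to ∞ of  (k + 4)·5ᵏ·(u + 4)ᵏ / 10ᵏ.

(-6, -2)

The ratio of consecutive coefficients is [((k+1) + 4)/(k + 4)] · 5/10 → 1/2.
The series converges when 1/2 · |u + 4| < 1, giving R = 2.
Check u = -2: the terms do not tend to 0, so the series diverges.
Endpoint u = -6: the terms do not tend to 0, so the series diverges.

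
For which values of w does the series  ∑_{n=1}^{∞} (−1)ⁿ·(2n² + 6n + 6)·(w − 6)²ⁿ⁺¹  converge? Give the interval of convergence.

By the ratio test, |a_{n+1}/a_n| = (2(n+1)² + 6(n+1) + 6)/(2n² + 6n + 6) → 1.
Successive powers of (w − 6) differ by 2, so the series converges when |w − 6|² · 1 < 1, i.e. |w − 6| < √(1) = 1. So R = 1.
Check w = 7: the terms have absolute value of order n², which does not tend to 0, so the series diverges by the divergence test.
Endpoint w = 5: the n-th term does not approach 0; divergence by the term test.

(5, 7)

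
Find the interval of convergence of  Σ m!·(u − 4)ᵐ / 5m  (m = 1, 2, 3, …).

By the ratio test, |a_{m+1}/a_m| = (m+1) · 5m/5(m+1) → ∞.
Since the ratio → ∞, the series diverges for every u ≠ 4, and R = 0.

{4}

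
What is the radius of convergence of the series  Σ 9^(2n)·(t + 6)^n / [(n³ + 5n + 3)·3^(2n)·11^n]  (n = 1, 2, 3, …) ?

R = 11/9

Ratio test: |a_{n+1}/a_n| = [(n³ + 5n + 3)/((n+1)³ + 5(n+1) + 3)] · 81/(9·11) → 9/11 as n → ∞.
Convergence for |t + 6| · 9/11 < 1, i.e. |t + 6| < 11/9. So R = 11/9.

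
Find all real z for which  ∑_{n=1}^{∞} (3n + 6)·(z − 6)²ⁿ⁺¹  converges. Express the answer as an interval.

(5, 7)

Apply the ratio test: |a_{n+1}| / |a_n| = (3(n+1) + 6)/(3n + 6), which tends to 1 as n → ∞.
Successive powers of (z − 6) differ by 2, so the series converges when |z − 6|² · 1 < 1, i.e. |z − 6| < √(1) = 1. So R = 1.
When z = 7, the n-th term does not approach 0; divergence by the term test.
Check z = 5: the terms have absolute value of order n, which does not tend to 0, so the series diverges by the divergence test.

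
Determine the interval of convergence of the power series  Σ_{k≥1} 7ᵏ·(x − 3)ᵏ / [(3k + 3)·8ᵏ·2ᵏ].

[5/7, 37/7)

Apply the ratio test: |a_{k+1}| / |a_k| = [(3k + 3)/(3(k+1) + 3)] · 7/(8·2), which tends to 7/16 as k → ∞.
The series converges when 7/16 · |x − 3| < 1, giving R = 16/7.
Check x = 37/7: comparison with the harmonic series Σ 1/k shows the series diverges.
At x = 5/7: the terms alternate in sign and decrease monotonically to 0 in absolute value (size ~ c/k), so the alternating series test gives convergence.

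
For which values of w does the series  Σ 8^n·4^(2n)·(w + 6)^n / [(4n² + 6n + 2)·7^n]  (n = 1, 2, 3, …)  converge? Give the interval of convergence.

Apply the ratio test: |a_{n+1}| / |a_n| = [(4n² + 6n + 2)/(4(n+1)² + 6(n+1) + 2)] · 8·16/7, which tends to 128/7 as n → ∞.
Thus R = 1/(128/7) = 7/128.
When w = -761/128, the terms are on the order of 1/n², so the series converges absolutely by comparison with the p-series (p = 2 > 1).
Endpoint w = -775/128: the series is dominated by a constant times Σ 1/n², which converges (p = 2 > 1).

[-775/128, -761/128]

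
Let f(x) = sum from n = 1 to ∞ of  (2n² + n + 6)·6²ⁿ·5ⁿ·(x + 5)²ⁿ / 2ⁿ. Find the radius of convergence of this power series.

R = √10/30

The ratio of consecutive coefficients is [(2(n+1)² + (n+1) + 6)/(2n² + n + 6)] · 36·5/2 → 90.
Writing y = (x + 5)², the series in y has radius 1/90, so |x + 5| < √(1/90) and R = √10/30.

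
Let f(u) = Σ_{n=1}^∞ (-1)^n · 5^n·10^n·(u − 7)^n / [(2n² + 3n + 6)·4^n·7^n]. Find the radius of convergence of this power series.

R = 14/25

The ratio of consecutive coefficients is [(2n² + 3n + 6)/(2(n+1)² + 3(n+1) + 6)] · 5·10/(4·7) → 25/14.
The series converges when 25/14 · |u − 7| < 1, giving R = 14/25.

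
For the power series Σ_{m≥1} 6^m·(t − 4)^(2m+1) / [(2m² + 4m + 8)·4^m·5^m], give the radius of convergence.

Ratio test: |a_{m+1}/a_m| = [(2m² + 4m + 8)/(2(m+1)² + 4(m+1) + 8)] · 6/(4·5) → 3/10 as m → ∞.
Successive powers of (t − 4) differ by 2, so the series converges when |t − 4|² · 3/10 < 1, i.e. |t − 4| < √(10/3). So R = √30/3.

R = √30/3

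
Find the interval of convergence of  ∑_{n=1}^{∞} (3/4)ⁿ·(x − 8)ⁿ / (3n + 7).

[20/3, 28/3)

Apply the ratio test: |a_{n+1}| / |a_n| = [(3n + 7)/(3(n+1) + 7)] · 3/4, which tends to 3/4 as n → ∞.
Thus R = 1/(3/4) = 4/3.
At x = 28/3: the terms behave like c/n; limit comparison with the harmonic series gives divergence.
Check x = 20/3: an alternating series whose terms decrease to 0 in absolute value, so it converges by the Leibniz criterion.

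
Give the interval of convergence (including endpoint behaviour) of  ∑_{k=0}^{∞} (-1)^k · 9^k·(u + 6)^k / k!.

(−∞, ∞)

Ratio test: |a_{k+1}/a_k| = 9 · 1/(k+1) → 0 as k → ∞.
The limit is 0, so the series converges for all u; R = ∞.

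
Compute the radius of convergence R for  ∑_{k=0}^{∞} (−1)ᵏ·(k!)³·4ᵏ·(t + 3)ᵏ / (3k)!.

By the ratio test, |a_{k+1}/a_k| = (k+1)³/[(3k+1)·(3k+2)·(3k+3)] · 4 → 4/27.
Hence the series converges for |t + 3| < 1/(4/27) = 27/4, so the radius of convergence is 27/4.

R = 27/4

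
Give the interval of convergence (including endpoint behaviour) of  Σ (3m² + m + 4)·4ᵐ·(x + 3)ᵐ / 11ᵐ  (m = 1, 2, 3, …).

(-23/4, -1/4)

By the ratio test, |a_{m+1}/a_m| = [(3(m+1)² + (m+1) + 4)/(3m² + m + 4)] · 4/11 → 4/11.
Thus R = 1/(4/11) = 11/4.
At x = -1/4: the terms do not tend to 0, so the series diverges.
Endpoint x = -23/4: the terms do not tend to 0, so the series diverges.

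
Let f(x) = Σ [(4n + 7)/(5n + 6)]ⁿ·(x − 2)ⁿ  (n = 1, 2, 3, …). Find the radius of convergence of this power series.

Root test: |a_n|^(1/n) = (4n + 7)/(5n + 6) → 4/5.
The series converges when 4/5 · |x − 2| < 1, giving R = 5/4.

R = 5/4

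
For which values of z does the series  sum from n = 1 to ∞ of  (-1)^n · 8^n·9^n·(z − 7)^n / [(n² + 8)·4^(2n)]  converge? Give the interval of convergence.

[61/9, 65/9]

By the ratio test, |a_{n+1}/a_n| = [(n² + 8)/((n+1)² + 8)] · 8·9/16 → 9/2.
Convergence for |z − 7| · 9/2 < 1, i.e. |z − 7| < 2/9. So R = 2/9.
Check z = 65/9: absolute convergence follows by limit comparison with Σ 1/n².
At z = 61/9: the terms are on the order of 1/n², so the series converges absolutely by comparison with the p-series (p = 2 > 1).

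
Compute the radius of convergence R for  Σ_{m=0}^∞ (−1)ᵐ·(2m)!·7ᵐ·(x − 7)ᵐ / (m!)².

Apply the ratio test: |a_{m+1}| / |a_m| = (2m+1)·(2m+2)/(m+1)² · 7, which tends to 28 as m → ∞.
Hence the series converges for |x − 7| < 1/(28) = 1/28, so the radius of convergence is 1/28.

R = 1/28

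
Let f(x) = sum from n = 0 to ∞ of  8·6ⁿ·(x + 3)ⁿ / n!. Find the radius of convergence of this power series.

R = ∞

By the ratio test, |a_{n+1}/a_n| = 8/8 · 6 · 1/(n+1) → 0.
Since the limit is 0 < 1 for every x, the series converges on all of ℝ and R = ∞.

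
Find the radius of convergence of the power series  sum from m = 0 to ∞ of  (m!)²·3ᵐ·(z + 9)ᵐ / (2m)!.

Apply the ratio test: |a_{m+1}| / |a_m| = (m+1)²/[(2m+1)·(2m+2)] · 3, which tends to 3/4 as m → ∞.
Hence the series converges for |z + 9| < 1/(3/4) = 4/3, so the radius of convergence is 4/3.

R = 4/3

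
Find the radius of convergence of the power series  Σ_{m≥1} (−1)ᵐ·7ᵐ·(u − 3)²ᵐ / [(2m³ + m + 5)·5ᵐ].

Apply the ratio test: |a_{m+1}| / |a_m| = [(2m³ + m + 5)/(2(m+1)³ + (m+1) + 5)] · 7/5, which tends to 7/5 as m → ∞.
Writing y = (u − 3)², the series in y has radius 5/7, so |u − 3| < √(5/7) and R = √35/7.

R = √35/7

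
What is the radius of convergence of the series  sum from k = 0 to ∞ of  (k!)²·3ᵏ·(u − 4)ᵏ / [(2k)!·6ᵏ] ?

R = 8

Apply the ratio test: |a_{k+1}| / |a_k| = (k+1)²/[(2k+1)·(2k+2)] · 3/6, which tends to 1/8 as k → ∞.
Convergence for |u − 4| · 1/8 < 1, i.e. |u − 4| < 8. So R = 8.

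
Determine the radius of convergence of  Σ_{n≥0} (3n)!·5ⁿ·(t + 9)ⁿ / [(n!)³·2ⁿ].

R = 2/135

By the ratio test, |a_{n+1}/a_n| = (3n+1)·(3n+2)·(3n+3)/(n+1)³ · 5/2 → 135/2.
Convergence for |t + 9| · 135/2 < 1, i.e. |t + 9| < 2/135. So R = 2/135.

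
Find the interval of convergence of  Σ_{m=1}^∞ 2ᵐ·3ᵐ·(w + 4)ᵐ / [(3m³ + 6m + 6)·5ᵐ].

Ratio test: |a_{m+1}/a_m| = [(3m³ + 6m + 6)/(3(m+1)³ + 6(m+1) + 6)] · 2·3/5 → 6/5 as m → ∞.
Hence the series converges for |w + 4| < 1/(6/5) = 5/6, so the radius of convergence is 5/6.
Check w = -19/6: absolute convergence follows by limit comparison with Σ 1/m³.
At w = -29/6: the series is dominated by a constant times Σ 1/m³, which converges (p = 3 > 1).

[-29/6, -19/6]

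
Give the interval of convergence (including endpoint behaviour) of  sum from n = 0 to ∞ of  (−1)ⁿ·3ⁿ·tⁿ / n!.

The ratio of consecutive coefficients is 3 · 1/(n+1) → 0.
The limit is 0, so the series converges for all t; R = ∞.

(−∞, ∞)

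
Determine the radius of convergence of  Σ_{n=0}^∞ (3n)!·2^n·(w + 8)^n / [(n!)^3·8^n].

R = 4/27

By the ratio test, |a_{n+1}/a_n| = (3n+1)·(3n+2)·(3n+3)/(n+1)³ · 2/8 → 27/4.
Hence the series converges for |w + 8| < 1/(27/4) = 4/27, so the radius of convergence is 4/27.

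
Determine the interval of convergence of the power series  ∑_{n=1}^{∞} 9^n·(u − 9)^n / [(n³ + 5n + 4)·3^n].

The ratio of consecutive coefficients is [(n³ + 5n + 4)/((n+1)³ + 5(n+1) + 4)] · 9/3 → 3.
The series converges when 3 · |u − 9| < 1, giving R = 1/3.
Check u = 28/3: the terms are on the order of 1/n³, so the series converges absolutely by comparison with the p-series (p = 3 > 1).
Endpoint u = 26/3: the terms are on the order of 1/n³, so the series converges absolutely by comparison with the p-series (p = 3 > 1).

[26/3, 28/3]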